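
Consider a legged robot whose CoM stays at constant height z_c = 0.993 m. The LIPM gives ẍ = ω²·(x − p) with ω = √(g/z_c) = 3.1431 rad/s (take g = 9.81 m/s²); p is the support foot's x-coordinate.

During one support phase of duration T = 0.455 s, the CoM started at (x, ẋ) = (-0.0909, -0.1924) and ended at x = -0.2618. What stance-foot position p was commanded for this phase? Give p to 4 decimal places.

ωT = 3.1431·0.455 = 1.430111; cosh(ωT) = 2.209222, sinh(ωT) = 1.969939
x(T) = p + (x₀−p)·cosh(ωT) + (ẋ₀/ω)·sinh(ωT) ⇒ p·(1 − cosh) = x(T) − x₀·cosh − (ẋ₀/ω)·sinh
numerator   = -0.2618 − (-0.0909)·2.209222 − (-0.1924/3.1431)·1.969939 = 0.059605
denominator = 1 − 2.209222 = -1.209222
p = 0.059605 / -1.209222 = -0.0493

p = -0.0493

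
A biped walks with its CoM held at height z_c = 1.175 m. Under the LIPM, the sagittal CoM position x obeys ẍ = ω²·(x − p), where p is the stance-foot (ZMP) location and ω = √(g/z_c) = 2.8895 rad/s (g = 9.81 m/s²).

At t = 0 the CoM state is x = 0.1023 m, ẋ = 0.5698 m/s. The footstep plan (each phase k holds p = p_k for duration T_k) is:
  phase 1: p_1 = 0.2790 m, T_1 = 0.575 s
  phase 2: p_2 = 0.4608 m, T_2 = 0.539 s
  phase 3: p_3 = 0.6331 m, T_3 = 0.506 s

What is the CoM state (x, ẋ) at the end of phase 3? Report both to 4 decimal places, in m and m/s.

phase 1: p=0.2790, T=0.575, ωT=1.661462, cosh=2.728435, sinh=2.538574; start (x,ẋ)=(0.102300, 0.569800) → end (x,ẋ)=(0.297484, 0.258531)
phase 2: p=0.4608, T=0.539, ωT=1.557441, cosh=2.478666, sinh=2.267991; start (x,ẋ)=(0.297484, 0.258531) → end (x,ẋ)=(0.258917, -0.429457)
phase 3: p=0.6331, T=0.506, ωT=1.462087, cosh=2.273354, sinh=2.041602; start (x,ẋ)=(0.258917, -0.429457) → end (x,ẋ)=(-0.520987, -3.183690)

x = -0.5210, ẋ = -3.1837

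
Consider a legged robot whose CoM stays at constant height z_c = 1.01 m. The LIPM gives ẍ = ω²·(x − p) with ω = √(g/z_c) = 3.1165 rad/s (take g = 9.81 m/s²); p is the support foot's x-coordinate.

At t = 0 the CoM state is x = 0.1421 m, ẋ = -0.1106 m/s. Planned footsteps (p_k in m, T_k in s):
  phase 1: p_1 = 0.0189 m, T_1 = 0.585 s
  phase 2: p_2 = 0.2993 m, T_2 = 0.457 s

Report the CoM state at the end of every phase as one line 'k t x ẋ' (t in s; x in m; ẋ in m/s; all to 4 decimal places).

phase 1: p=0.0189, T=0.585, ωT=1.823152, cosh=3.176431, sinh=3.014915; start (x,ẋ)=(0.142100, -0.110600) → end (x,ẋ)=(0.303241, 0.806272)
phase 2: p=0.2993, T=0.457, ωT=1.424241, cosh=2.197696, sinh=1.957005; start (x,ẋ)=(0.303241, 0.806272) → end (x,ẋ)=(0.814260, 1.795979)

1 0.5850 0.3032 0.8063
2 1.0420 0.8143 1.7960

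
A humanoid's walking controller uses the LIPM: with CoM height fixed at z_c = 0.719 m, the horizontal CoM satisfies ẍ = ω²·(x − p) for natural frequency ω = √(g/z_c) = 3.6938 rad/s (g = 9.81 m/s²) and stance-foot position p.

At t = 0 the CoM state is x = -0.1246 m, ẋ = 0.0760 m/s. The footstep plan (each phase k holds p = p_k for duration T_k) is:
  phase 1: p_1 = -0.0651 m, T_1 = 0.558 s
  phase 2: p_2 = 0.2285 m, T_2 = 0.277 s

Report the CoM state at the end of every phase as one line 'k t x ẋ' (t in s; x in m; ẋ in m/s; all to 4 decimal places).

1 0.5580 -0.2231 -0.5459
2 0.8350 -0.6598 -2.8779

phase 1: p=-0.0651, T=0.558, ωT=2.061140, cosh=3.991116, sinh=3.863807; start (x,ẋ)=(-0.124600, 0.076000) → end (x,ẋ)=(-0.223073, -0.545867)
phase 2: p=0.2285, T=0.277, ωT=1.023183, cosh=1.570742, sinh=1.211293; start (x,ẋ)=(-0.223073, -0.545867) → end (x,ẋ)=(-0.659809, -2.877879)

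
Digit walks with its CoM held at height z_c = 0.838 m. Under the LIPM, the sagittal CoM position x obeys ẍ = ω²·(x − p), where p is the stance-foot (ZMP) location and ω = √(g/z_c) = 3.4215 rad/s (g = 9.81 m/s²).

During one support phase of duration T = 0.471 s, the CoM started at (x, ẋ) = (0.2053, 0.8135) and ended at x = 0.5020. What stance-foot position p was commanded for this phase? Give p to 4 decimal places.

p = 0.3768

ωT = 3.4215·0.471 = 1.611526; cosh(ωT) = 2.605018, sinh(ωT) = 2.405436
x(T) = p + (x₀−p)·cosh(ωT) + (ẋ₀/ω)·sinh(ωT) ⇒ p·(1 − cosh) = x(T) − x₀·cosh − (ẋ₀/ω)·sinh
numerator   = 0.5020 − (0.2053)·2.605018 − (0.8135/3.4215)·2.405436 = -0.604730
denominator = 1 − 2.605018 = -1.605018
p = -0.604730 / -1.605018 = 0.3768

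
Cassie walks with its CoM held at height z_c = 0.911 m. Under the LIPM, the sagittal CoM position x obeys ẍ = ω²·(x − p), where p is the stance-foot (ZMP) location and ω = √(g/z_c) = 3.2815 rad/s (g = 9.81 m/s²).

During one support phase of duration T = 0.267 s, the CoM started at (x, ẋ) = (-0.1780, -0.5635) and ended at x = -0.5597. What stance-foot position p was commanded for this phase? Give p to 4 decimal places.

p = 0.3385

ωT = 3.2815·0.267 = 0.876161; cosh(ωT) = 1.409020, sinh(ωT) = 0.992641
x(T) = p + (x₀−p)·cosh(ωT) + (ẋ₀/ω)·sinh(ωT) ⇒ p·(1 − cosh) = x(T) − x₀·cosh − (ẋ₀/ω)·sinh
numerator   = -0.5597 − (-0.1780)·1.409020 − (-0.5635/3.2815)·0.992641 = -0.138438
denominator = 1 − 1.409020 = -0.409020
p = -0.138438 / -0.409020 = 0.3385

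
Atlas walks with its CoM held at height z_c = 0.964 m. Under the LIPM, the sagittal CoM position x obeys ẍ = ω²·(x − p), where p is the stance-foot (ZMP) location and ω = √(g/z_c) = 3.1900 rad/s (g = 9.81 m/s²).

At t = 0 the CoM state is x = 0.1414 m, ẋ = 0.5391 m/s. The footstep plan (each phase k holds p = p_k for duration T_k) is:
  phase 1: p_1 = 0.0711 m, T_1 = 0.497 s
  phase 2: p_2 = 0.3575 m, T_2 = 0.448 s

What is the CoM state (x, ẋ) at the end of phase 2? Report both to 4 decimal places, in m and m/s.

phase 1: p=0.0711, T=0.497, ωT=1.585430, cosh=2.543125, sinh=2.338265; start (x,ẋ)=(0.141400, 0.539100) → end (x,ẋ)=(0.645041, 1.895371)
phase 2: p=0.3575, T=0.448, ωT=1.429120, cosh=2.207272, sinh=1.967752; start (x,ẋ)=(0.645041, 1.895371) → end (x,ẋ)=(2.161341, 5.988531)

x = 2.1613, ẋ = 5.9885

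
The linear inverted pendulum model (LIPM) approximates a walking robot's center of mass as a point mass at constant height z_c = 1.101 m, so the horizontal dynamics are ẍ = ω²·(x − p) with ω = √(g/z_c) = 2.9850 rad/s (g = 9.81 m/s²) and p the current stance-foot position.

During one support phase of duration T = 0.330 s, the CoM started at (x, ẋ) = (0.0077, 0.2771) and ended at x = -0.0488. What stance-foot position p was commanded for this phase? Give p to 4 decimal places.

ωT = 2.9850·0.330 = 0.985050; cosh(ωT) = 1.525683, sinh(ωT) = 1.152263
x(T) = p + (x₀−p)·cosh(ωT) + (ẋ₀/ω)·sinh(ωT) ⇒ p·(1 − cosh) = x(T) − x₀·cosh − (ẋ₀/ω)·sinh
numerator   = -0.0488 − (0.0077)·1.525683 − (0.2771/2.9850)·1.152263 = -0.167513
denominator = 1 − 1.525683 = -0.525683
p = -0.167513 / -0.525683 = 0.3187

p = 0.3187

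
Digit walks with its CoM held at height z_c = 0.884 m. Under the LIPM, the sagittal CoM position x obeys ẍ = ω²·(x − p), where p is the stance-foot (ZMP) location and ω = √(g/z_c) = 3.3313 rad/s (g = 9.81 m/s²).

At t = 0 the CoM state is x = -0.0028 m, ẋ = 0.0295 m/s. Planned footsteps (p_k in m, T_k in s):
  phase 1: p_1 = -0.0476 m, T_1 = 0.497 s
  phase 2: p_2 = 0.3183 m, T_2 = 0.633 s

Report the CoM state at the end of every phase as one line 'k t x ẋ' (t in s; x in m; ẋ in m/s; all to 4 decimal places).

phase 1: p=-0.0476, T=0.497, ωT=1.655656, cosh=2.713741, sinh=2.522774; start (x,ẋ)=(-0.002800, 0.029500) → end (x,ẋ)=(0.096316, 0.456560)
phase 2: p=0.3183, T=0.633, ωT=2.108713, cosh=4.179513, sinh=4.058119; start (x,ẋ)=(0.096316, 0.456560) → end (x,ẋ)=(-0.053315, -1.092766)

1 0.4970 0.0963 0.4566
2 1.1300 -0.0533 -1.0928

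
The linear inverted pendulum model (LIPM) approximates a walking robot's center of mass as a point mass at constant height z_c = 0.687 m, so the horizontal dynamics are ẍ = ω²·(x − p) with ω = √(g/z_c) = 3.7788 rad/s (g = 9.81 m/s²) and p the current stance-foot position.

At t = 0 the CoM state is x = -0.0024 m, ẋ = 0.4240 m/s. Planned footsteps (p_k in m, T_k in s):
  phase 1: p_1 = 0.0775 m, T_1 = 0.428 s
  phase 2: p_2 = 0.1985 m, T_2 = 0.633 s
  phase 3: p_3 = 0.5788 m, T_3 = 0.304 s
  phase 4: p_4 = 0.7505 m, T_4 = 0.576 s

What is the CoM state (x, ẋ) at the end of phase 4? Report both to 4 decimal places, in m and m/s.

phase 1: p=0.0775, T=0.428, ωT=1.617326, cosh=2.619013, sinh=2.420585; start (x,ẋ)=(-0.002400, 0.424000) → end (x,ẋ)=(0.139842, 0.379624)
phase 2: p=0.1985, T=0.633, ωT=2.391980, cosh=5.513288, sinh=5.421840; start (x,ẋ)=(0.139842, 0.379624) → end (x,ẋ)=(0.419790, 0.891196)
phase 3: p=0.5788, T=0.304, ωT=1.148755, cosh=1.735648, sinh=1.418616; start (x,ẋ)=(0.419790, 0.891196) → end (x,ẋ)=(0.637382, 0.694402)
phase 4: p=0.7505, T=0.576, ωT=2.176589, cosh=4.464804, sinh=4.351377; start (x,ẋ)=(0.637382, 0.694402) → end (x,ẋ)=(1.045072, 1.240377)

x = 1.0451, ẋ = 1.2404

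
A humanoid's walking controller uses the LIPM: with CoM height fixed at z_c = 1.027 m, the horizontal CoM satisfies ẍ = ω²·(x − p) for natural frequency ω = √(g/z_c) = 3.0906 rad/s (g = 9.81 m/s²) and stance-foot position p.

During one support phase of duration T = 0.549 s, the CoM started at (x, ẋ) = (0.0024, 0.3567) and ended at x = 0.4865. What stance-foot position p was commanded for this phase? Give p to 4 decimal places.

ωT = 3.0906·0.549 = 1.696739; cosh(ωT) = 2.819704, sinh(ωT) = 2.636424
x(T) = p + (x₀−p)·cosh(ωT) + (ẋ₀/ω)·sinh(ωT) ⇒ p·(1 − cosh) = x(T) − x₀·cosh − (ẋ₀/ω)·sinh
numerator   = 0.4865 − (0.0024)·2.819704 − (0.3567/3.0906)·2.636424 = 0.175451
denominator = 1 − 2.819704 = -1.819704
p = 0.175451 / -1.819704 = -0.0964

p = -0.0964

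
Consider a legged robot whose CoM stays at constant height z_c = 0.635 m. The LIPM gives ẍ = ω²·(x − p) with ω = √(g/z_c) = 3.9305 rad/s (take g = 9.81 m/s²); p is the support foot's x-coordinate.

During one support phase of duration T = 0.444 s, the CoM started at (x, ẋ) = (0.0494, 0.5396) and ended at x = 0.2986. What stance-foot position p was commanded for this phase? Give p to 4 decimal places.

p = 0.1170

ωT = 3.9305·0.444 = 1.745142; cosh(ωT) = 2.950667, sinh(ωT) = 2.776047
x(T) = p + (x₀−p)·cosh(ωT) + (ẋ₀/ω)·sinh(ωT) ⇒ p·(1 − cosh) = x(T) − x₀·cosh − (ẋ₀/ω)·sinh
numerator   = 0.2986 − (0.0494)·2.950667 − (0.5396/3.9305)·2.776047 = -0.228274
denominator = 1 − 2.950667 = -1.950667
p = -0.228274 / -1.950667 = 0.1170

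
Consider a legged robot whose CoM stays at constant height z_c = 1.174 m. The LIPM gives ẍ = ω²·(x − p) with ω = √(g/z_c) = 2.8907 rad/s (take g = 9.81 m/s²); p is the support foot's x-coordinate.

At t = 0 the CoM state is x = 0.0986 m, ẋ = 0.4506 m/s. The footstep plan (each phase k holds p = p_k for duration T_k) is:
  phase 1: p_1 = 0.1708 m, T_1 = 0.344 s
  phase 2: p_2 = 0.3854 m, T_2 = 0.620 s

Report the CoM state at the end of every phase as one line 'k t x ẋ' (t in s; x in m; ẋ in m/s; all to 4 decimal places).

1 0.3440 0.2417 0.4489
2 0.9640 0.3953 0.1726

phase 1: p=0.1708, T=0.344, ωT=0.994401, cosh=1.536525, sinh=1.166580; start (x,ẋ)=(0.098600, 0.450600) → end (x,ẋ)=(0.241708, 0.448883)
phase 2: p=0.3854, T=0.620, ωT=1.792234, cosh=3.084718, sinh=2.918130; start (x,ẋ)=(0.241708, 0.448883) → end (x,ẋ)=(0.395294, 0.172575)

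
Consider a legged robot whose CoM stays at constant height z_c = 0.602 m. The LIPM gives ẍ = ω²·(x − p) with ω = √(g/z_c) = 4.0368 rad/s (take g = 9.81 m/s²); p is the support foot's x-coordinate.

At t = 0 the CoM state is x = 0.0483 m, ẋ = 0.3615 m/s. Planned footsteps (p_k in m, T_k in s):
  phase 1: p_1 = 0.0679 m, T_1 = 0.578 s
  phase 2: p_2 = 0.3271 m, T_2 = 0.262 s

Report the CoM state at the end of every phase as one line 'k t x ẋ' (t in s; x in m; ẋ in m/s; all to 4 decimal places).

1 0.5780 0.4233 1.4773
2 0.8400 0.9456 2.8749

phase 1: p=0.0679, T=0.578, ωT=2.333270, cosh=5.204294, sinh=5.107316; start (x,ẋ)=(0.048300, 0.361500) → end (x,ẋ)=(0.423262, 1.477255)
phase 2: p=0.3271, T=0.262, ωT=1.057642, cosh=1.613423, sinh=1.266149; start (x,ẋ)=(0.423262, 1.477255) → end (x,ẋ)=(0.945593, 2.874938)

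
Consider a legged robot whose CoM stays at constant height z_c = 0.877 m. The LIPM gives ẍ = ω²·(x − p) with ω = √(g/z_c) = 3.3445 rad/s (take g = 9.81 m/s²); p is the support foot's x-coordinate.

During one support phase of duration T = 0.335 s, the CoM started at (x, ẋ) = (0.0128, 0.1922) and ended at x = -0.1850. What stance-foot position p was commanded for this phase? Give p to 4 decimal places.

ωT = 3.3445·0.335 = 1.120408; cosh(ωT) = 1.696125, sinh(ωT) = 1.369978
x(T) = p + (x₀−p)·cosh(ωT) + (ẋ₀/ω)·sinh(ωT) ⇒ p·(1 − cosh) = x(T) − x₀·cosh − (ẋ₀/ω)·sinh
numerator   = -0.1850 − (0.0128)·1.696125 − (0.1922/3.3445)·1.369978 = -0.285440
denominator = 1 − 1.696125 = -0.696125
p = -0.285440 / -0.696125 = 0.4100

p = 0.4100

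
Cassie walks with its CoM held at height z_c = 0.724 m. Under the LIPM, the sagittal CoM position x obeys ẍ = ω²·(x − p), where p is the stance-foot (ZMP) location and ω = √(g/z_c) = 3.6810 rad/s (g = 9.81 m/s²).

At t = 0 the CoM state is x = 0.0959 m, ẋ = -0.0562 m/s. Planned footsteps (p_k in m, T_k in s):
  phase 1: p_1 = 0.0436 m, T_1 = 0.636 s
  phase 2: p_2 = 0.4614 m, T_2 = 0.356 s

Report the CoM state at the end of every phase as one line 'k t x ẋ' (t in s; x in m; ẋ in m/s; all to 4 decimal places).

1 0.6360 0.2393 0.6964
2 0.9920 0.3449 -0.0205

phase 1: p=0.0436, T=0.636, ωT=2.341116, cosh=5.244524, sinh=5.148304; start (x,ẋ)=(0.095900, -0.056200) → end (x,ẋ)=(0.239286, 0.696390)
phase 2: p=0.4614, T=0.356, ωT=1.310436, cosh=1.988746, sinh=1.719044; start (x,ẋ)=(0.239286, 0.696390) → end (x,ẋ)=(0.344890, -0.020547)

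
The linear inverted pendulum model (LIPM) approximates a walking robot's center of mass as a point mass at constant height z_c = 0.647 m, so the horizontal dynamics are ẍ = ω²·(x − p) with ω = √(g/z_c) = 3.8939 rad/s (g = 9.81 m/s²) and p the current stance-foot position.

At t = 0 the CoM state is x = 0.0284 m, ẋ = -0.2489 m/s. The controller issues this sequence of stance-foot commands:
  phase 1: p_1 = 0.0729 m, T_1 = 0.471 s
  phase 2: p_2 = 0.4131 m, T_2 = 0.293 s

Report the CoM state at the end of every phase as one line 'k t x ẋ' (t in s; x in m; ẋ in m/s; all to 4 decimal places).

phase 1: p=0.0729, T=0.471, ωT=1.834027, cosh=3.209405, sinh=3.049636; start (x,ẋ)=(0.028400, -0.248900) → end (x,ẋ)=(-0.264853, -1.327257)
phase 2: p=0.4131, T=0.293, ωT=1.140913, cosh=1.724575, sinh=1.405048; start (x,ẋ)=(-0.264853, -1.327257) → end (x,ẋ)=(-1.234999, -5.998114)

1 0.4710 -0.2649 -1.3273
2 0.7640 -1.2350 -5.9981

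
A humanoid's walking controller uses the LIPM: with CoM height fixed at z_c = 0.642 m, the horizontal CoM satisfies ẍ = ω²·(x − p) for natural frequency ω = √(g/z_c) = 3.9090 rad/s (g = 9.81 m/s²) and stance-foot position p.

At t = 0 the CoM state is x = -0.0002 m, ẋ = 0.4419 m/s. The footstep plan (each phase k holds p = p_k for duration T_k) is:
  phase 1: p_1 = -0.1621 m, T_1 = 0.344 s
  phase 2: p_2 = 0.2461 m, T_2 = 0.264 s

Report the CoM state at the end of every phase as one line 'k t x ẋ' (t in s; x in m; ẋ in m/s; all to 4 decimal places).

phase 1: p=-0.1621, T=0.344, ωT=1.344696, cosh=2.048819, sinh=1.788200; start (x,ẋ)=(-0.000200, 0.441900) → end (x,ẋ)=(0.371754, 2.037067)
phase 2: p=0.2461, T=0.264, ωT=1.031976, cosh=1.581454, sinh=1.225152; start (x,ẋ)=(0.371754, 2.037067) → end (x,ẋ)=(1.083270, 3.823301)

1 0.3440 0.3718 2.0371
2 0.6080 1.0833 3.8233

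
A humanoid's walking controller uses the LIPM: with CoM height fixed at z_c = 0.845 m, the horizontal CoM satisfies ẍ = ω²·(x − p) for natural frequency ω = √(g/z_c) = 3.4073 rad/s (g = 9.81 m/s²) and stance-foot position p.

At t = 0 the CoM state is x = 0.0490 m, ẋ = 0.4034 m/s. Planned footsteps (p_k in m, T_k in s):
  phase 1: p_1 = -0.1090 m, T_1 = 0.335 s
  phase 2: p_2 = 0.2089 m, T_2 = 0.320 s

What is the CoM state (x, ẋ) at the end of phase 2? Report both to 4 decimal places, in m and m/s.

phase 1: p=-0.1090, T=0.335, ωT=1.141446, cosh=1.725324, sinh=1.405967; start (x,ẋ)=(0.049000, 0.403400) → end (x,ẋ)=(0.330058, 1.452903)
phase 2: p=0.2089, T=0.320, ωT=1.090336, cosh=1.655689, sinh=1.319585; start (x,ẋ)=(0.330058, 1.452903) → end (x,ẋ)=(0.972182, 2.950307)

x = 0.9722, ẋ = 2.9503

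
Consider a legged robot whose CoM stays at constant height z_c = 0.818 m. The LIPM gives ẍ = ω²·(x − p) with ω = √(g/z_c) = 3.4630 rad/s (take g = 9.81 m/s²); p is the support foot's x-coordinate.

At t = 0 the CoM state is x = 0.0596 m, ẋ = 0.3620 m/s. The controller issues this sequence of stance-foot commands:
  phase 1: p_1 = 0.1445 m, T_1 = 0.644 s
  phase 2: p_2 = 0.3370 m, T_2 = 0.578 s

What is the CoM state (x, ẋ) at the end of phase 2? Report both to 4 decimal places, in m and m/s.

x = 0.2861, ẋ = -0.0768

phase 1: p=0.1445, T=0.644, ωT=2.230172, cosh=4.704488, sinh=4.596978; start (x,ẋ)=(0.059600, 0.362000) → end (x,ẋ)=(0.225628, 0.351473)
phase 2: p=0.3370, T=0.578, ωT=2.001614, cosh=3.768054, sinh=3.632937; start (x,ẋ)=(0.225628, 0.351473) → end (x,ẋ)=(0.286064, -0.076788)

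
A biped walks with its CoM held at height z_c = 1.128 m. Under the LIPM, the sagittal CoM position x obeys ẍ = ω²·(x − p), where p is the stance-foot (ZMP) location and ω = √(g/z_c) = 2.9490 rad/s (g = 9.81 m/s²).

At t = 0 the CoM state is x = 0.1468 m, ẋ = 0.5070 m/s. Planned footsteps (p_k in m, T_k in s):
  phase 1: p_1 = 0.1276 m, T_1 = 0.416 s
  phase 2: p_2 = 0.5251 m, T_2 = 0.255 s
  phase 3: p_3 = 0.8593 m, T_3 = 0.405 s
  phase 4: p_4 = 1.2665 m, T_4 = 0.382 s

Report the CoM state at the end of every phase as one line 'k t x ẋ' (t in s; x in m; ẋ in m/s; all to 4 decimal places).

phase 1: p=0.1276, T=0.416, ωT=1.226784, cosh=1.851739, sinh=1.558505; start (x,ẋ)=(0.146800, 0.507000) → end (x,ẋ)=(0.431096, 1.027076)
phase 2: p=0.5251, T=0.255, ωT=0.751995, cosh=1.296326, sinh=0.824901; start (x,ẋ)=(0.431096, 1.027076) → end (x,ẋ)=(0.690536, 1.102747)
phase 3: p=0.8593, T=0.405, ωT=1.194345, cosh=1.802148, sinh=1.499246; start (x,ẋ)=(0.690536, 1.102747) → end (x,ẋ)=(1.115789, 1.241162)
phase 4: p=1.2665, T=0.382, ωT=1.126518, cosh=1.704528, sinh=1.380368; start (x,ẋ)=(1.115789, 1.241162) → end (x,ẋ)=(1.590573, 1.502097)

1 0.4160 0.4311 1.0271
2 0.6710 0.6905 1.1027
3 1.0760 1.1158 1.2412
4 1.4580 1.5906 1.5021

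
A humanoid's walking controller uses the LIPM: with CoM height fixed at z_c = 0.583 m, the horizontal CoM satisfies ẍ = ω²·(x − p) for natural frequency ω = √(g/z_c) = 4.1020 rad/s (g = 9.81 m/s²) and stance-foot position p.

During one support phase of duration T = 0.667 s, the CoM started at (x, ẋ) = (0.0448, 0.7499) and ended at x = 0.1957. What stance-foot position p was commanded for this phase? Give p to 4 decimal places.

p = 0.2306

ωT = 4.1020·0.667 = 2.736034; cosh(ωT) = 7.745256, sinh(ωT) = 7.680429
x(T) = p + (x₀−p)·cosh(ωT) + (ẋ₀/ω)·sinh(ωT) ⇒ p·(1 − cosh) = x(T) − x₀·cosh − (ẋ₀/ω)·sinh
numerator   = 0.1957 − (0.0448)·7.745256 − (0.7499/4.1020)·7.680429 = -1.555372
denominator = 1 − 7.745256 = -6.745256
p = -1.555372 / -6.745256 = 0.2306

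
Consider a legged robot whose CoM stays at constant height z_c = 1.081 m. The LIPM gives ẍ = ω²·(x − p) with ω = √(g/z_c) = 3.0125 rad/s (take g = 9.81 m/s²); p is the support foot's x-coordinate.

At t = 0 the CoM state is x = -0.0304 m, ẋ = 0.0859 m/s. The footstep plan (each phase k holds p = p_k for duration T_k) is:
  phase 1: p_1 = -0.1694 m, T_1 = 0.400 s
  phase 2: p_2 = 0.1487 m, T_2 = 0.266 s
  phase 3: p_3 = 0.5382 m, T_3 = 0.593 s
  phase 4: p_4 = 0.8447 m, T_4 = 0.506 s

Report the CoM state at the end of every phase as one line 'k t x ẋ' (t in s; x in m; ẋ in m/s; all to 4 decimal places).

1 0.4000 0.1266 0.7921
2 0.6660 0.3531 1.0011
3 1.2590 0.9342 1.4542
4 1.7650 2.1158 4.0871

phase 1: p=-0.1694, T=0.400, ωT=1.205000, cosh=1.818226, sinh=1.518534; start (x,ẋ)=(-0.030400, 0.085900) → end (x,ẋ)=(0.126634, 0.792053)
phase 2: p=0.1487, T=0.266, ωT=0.801325, cosh=1.338613, sinh=0.889879; start (x,ẋ)=(0.126634, 0.792053) → end (x,ẋ)=(0.353130, 1.001097)
phase 3: p=0.5382, T=0.593, ωT=1.786412, cosh=3.067782, sinh=2.900222; start (x,ẋ)=(0.353130, 1.001097) → end (x,ẋ)=(0.934232, 1.454209)
phase 4: p=0.8447, T=0.506, ωT=1.524325, cosh=2.404905, sinh=2.187137; start (x,ẋ)=(0.934232, 1.454209) → end (x,ẋ)=(2.115802, 4.087140)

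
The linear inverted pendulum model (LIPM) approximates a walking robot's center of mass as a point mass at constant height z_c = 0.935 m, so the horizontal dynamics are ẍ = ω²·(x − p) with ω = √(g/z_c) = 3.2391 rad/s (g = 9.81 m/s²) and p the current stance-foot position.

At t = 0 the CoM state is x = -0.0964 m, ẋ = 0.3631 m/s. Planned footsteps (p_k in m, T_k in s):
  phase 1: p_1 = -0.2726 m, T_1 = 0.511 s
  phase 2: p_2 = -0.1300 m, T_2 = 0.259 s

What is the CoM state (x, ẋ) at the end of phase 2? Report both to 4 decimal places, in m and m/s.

phase 1: p=-0.2726, T=0.511, ωT=1.655180, cosh=2.712540, sinh=2.521482; start (x,ẋ)=(-0.096400, 0.363100) → end (x,ẋ)=(0.488005, 2.424007)
phase 2: p=-0.1300, T=0.259, ωT=0.838927, cosh=1.373028, sinh=0.940854; start (x,ẋ)=(0.488005, 2.424007) → end (x,ẋ)=(1.422635, 5.211615)

x = 1.4226, ẋ = 5.2116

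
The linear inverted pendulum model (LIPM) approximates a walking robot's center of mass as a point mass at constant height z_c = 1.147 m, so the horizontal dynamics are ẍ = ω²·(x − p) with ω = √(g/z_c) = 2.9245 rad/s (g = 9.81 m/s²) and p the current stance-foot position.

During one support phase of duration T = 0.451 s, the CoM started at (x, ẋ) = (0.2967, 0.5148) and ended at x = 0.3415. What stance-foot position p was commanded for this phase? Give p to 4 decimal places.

ωT = 2.9245·0.451 = 1.318949; cosh(ωT) = 2.003454, sinh(ωT) = 1.736037
x(T) = p + (x₀−p)·cosh(ωT) + (ẋ₀/ω)·sinh(ωT) ⇒ p·(1 − cosh) = x(T) − x₀·cosh − (ẋ₀/ω)·sinh
numerator   = 0.3415 − (0.2967)·2.003454 − (0.5148/2.9245)·1.736037 = -0.558519
denominator = 1 − 2.003454 = -1.003454
p = -0.558519 / -1.003454 = 0.5566

p = 0.5566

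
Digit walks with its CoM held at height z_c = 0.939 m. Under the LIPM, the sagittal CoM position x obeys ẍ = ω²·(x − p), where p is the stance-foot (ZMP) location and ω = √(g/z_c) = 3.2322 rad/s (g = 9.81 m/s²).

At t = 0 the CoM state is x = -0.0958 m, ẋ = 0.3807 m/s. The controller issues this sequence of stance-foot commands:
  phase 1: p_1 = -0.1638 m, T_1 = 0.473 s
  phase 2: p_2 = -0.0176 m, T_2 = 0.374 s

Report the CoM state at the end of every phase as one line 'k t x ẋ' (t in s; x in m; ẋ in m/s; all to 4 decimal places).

1 0.4730 0.2593 1.4024
2 0.8470 1.1494 3.9234

phase 1: p=-0.1638, T=0.473, ωT=1.528831, cosh=2.414784, sinh=2.197995; start (x,ẋ)=(-0.095800, 0.380700) → end (x,ẋ)=(0.259293, 1.402405)
phase 2: p=-0.0176, T=0.374, ωT=1.208843, cosh=1.824074, sinh=1.525532; start (x,ẋ)=(0.259293, 1.402405) → end (x,ẋ)=(1.149380, 3.923402)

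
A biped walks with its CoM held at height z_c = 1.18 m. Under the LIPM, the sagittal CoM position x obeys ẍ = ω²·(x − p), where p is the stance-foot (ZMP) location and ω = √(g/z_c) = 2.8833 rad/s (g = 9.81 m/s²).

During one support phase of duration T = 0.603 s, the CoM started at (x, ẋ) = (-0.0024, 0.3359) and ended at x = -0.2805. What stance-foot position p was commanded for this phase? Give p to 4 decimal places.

ωT = 2.8833·0.603 = 1.738630; cosh(ωT) = 2.932652, sinh(ωT) = 2.756891
x(T) = p + (x₀−p)·cosh(ωT) + (ẋ₀/ω)·sinh(ωT) ⇒ p·(1 − cosh) = x(T) − x₀·cosh − (ẋ₀/ω)·sinh
numerator   = -0.2805 − (-0.0024)·2.932652 − (0.3359/2.8833)·2.756891 = -0.594635
denominator = 1 − 2.932652 = -1.932652
p = -0.594635 / -1.932652 = 0.3077

p = 0.3077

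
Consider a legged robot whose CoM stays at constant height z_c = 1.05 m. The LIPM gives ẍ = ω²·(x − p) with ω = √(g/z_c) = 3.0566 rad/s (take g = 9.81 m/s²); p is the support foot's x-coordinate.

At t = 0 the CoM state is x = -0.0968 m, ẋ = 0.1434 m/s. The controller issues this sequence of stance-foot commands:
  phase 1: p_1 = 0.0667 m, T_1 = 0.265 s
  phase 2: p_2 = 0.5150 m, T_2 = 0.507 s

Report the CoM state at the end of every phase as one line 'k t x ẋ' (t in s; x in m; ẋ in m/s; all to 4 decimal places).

phase 1: p=0.0667, T=0.265, ωT=0.809999, cosh=1.346382, sinh=0.901524; start (x,ẋ)=(-0.096800, 0.143400) → end (x,ẋ)=(-0.111139, -0.257469)
phase 2: p=0.5150, T=0.507, ωT=1.549696, cosh=2.461176, sinh=2.248863; start (x,ẋ)=(-0.111139, -0.257469) → end (x,ẋ)=(-1.215467, -4.937675)

1 0.2650 -0.1111 -0.2575
2 0.7720 -1.2155 -4.9377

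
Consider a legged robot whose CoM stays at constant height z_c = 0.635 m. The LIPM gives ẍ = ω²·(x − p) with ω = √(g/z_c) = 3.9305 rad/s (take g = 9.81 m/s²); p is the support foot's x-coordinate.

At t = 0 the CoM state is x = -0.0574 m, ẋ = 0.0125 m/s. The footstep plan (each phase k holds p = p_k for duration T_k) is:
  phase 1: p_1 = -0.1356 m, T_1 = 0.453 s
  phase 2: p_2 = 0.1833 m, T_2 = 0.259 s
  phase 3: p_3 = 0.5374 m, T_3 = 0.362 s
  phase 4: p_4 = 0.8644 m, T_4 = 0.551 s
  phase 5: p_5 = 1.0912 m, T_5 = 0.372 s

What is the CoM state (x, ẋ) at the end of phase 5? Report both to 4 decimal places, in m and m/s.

x = 2.1907, ẋ = 4.5741

phase 1: p=-0.1356, T=0.453, ωT=1.780517, cosh=3.050736, sinh=2.882184; start (x,ẋ)=(-0.057400, 0.012500) → end (x,ẋ)=(0.112134, 0.924017)
phase 2: p=0.1833, T=0.259, ωT=1.017999, cosh=1.564485, sinh=1.203168; start (x,ẋ)=(0.112134, 0.924017) → end (x,ẋ)=(0.354813, 1.109061)
phase 3: p=0.5374, T=0.362, ωT=1.422841, cosh=2.194959, sinh=1.953931; start (x,ẋ)=(0.354813, 1.109061) → end (x,ẋ)=(0.687965, 1.032087)
phase 4: p=0.8644, T=0.551, ωT=2.165706, cosh=4.417711, sinh=4.303042; start (x,ẋ)=(0.687965, 1.032087) → end (x,ẋ)=(1.214872, 1.575401)
phase 5: p=1.0912, T=0.372, ωT=1.462146, cosh=2.273474, sinh=2.041736; start (x,ẋ)=(1.214872, 1.575401) → end (x,ẋ)=(2.190723, 4.574110)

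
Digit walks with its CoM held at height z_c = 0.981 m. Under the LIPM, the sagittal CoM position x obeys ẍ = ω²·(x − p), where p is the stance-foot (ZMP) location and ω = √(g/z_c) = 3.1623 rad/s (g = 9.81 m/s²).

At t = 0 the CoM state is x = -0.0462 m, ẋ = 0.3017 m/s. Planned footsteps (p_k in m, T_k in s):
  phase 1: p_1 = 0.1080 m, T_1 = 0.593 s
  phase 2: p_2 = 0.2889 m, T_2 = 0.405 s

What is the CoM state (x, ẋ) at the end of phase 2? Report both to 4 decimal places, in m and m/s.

x = -0.7572, ẋ = -3.1156

phase 1: p=0.1080, T=0.593, ωT=1.875244, cosh=3.337864, sinh=3.184546; start (x,ẋ)=(-0.046200, 0.301700) → end (x,ẋ)=(-0.102876, -0.545836)
phase 2: p=0.2889, T=0.405, ωT=1.280732, cosh=1.938553, sinh=1.660719; start (x,ẋ)=(-0.102876, -0.545836) → end (x,ẋ)=(-0.757231, -3.115620)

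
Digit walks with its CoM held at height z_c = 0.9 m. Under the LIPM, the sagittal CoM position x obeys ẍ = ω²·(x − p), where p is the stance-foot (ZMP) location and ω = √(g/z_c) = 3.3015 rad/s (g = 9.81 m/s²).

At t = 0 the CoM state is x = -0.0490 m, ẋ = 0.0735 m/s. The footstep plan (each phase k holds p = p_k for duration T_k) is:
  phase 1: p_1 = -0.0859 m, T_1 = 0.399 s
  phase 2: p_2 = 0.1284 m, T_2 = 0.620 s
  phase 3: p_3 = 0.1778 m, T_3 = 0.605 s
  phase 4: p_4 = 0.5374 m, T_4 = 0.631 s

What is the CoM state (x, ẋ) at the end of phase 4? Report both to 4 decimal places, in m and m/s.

phase 1: p=-0.0859, T=0.399, ωT=1.317298, cosh=2.000590, sinh=1.732732; start (x,ẋ)=(-0.049000, 0.073500) → end (x,ẋ)=(0.026497, 0.358134)
phase 2: p=0.1284, T=0.620, ωT=2.046930, cosh=3.936610, sinh=3.807480; start (x,ẋ)=(0.026497, 0.358134) → end (x,ẋ)=(0.140268, 0.128872)
phase 3: p=0.1778, T=0.605, ωT=1.997407, cosh=3.752806, sinh=3.617119; start (x,ẋ)=(0.140268, 0.128872) → end (x,ẋ)=(0.178142, 0.035429)
phase 4: p=0.5374, T=0.631, ωT=2.083247, cosh=4.077511, sinh=3.952986; start (x,ẋ)=(0.178142, 0.035429) → end (x,ẋ)=(-0.885058, -4.544135)

x = -0.8851, ẋ = -4.5441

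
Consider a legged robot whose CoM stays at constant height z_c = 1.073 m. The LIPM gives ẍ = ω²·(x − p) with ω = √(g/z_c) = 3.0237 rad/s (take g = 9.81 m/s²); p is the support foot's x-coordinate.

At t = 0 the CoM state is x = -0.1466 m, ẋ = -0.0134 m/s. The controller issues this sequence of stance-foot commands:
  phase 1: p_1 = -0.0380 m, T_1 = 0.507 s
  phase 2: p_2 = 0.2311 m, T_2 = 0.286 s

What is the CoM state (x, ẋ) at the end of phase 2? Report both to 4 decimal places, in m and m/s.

phase 1: p=-0.0380, T=0.507, ωT=1.533016, cosh=2.424005, sinh=2.208121; start (x,ẋ)=(-0.146600, -0.013400) → end (x,ẋ)=(-0.311033, -0.757571)
phase 2: p=0.2311, T=0.286, ωT=0.864778, cosh=1.397812, sinh=0.976667; start (x,ẋ)=(-0.311033, -0.757571) → end (x,ẋ)=(-0.771398, -2.659940)

x = -0.7714, ẋ = -2.6599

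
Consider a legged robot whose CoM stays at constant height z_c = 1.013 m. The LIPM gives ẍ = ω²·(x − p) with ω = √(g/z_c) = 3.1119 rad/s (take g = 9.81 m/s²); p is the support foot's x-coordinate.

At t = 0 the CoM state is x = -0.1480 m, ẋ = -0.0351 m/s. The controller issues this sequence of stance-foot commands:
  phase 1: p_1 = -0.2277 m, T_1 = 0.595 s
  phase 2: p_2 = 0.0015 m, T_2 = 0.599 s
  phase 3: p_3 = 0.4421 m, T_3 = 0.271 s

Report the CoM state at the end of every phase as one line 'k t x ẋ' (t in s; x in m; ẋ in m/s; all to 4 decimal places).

phase 1: p=-0.2277, T=0.595, ωT=1.851580, cosh=3.263434, sinh=3.106445; start (x,ẋ)=(-0.148000, -0.035100) → end (x,ẋ)=(-0.002643, 0.655909)
phase 2: p=0.0015, T=0.599, ωT=1.864028, cosh=3.302356, sinh=3.147309; start (x,ẋ)=(-0.002643, 0.655909) → end (x,ẋ)=(0.651191, 2.125470)
phase 3: p=0.4421, T=0.271, ωT=0.843325, cosh=1.377179, sinh=0.946902; start (x,ẋ)=(0.651191, 2.125470) → end (x,ẋ)=(1.376803, 3.543276)

1 0.5950 -0.0026 0.6559
2 1.1940 0.6512 2.1255
3 1.4650 1.3768 3.5433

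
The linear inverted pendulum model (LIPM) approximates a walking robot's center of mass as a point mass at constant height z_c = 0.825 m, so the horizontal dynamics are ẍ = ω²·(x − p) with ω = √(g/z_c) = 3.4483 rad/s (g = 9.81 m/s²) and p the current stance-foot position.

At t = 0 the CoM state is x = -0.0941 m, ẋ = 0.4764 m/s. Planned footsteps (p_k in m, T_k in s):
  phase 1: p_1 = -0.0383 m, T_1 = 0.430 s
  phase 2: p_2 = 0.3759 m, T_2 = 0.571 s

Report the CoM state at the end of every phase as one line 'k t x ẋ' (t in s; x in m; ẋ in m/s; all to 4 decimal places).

phase 1: p=-0.0383, T=0.430, ωT=1.482769, cosh=2.316067, sinh=2.089059; start (x,ẋ)=(-0.094100, 0.476400) → end (x,ẋ)=(0.121077, 0.701408)
phase 2: p=0.3759, T=0.571, ωT=1.968979, cosh=3.651480, sinh=3.511881; start (x,ẋ)=(0.121077, 0.701408) → end (x,ẋ)=(0.159761, -0.524729)

1 0.4300 0.1211 0.7014
2 1.0010 0.1598 -0.5247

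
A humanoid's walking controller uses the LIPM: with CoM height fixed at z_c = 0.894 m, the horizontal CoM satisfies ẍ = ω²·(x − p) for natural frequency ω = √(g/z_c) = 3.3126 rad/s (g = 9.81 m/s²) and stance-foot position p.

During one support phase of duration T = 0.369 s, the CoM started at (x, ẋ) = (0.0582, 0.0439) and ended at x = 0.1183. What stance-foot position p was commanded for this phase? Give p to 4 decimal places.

ωT = 3.3126·0.369 = 1.222349; cosh(ωT) = 1.844846, sinh(ωT) = 1.550309
x(T) = p + (x₀−p)·cosh(ωT) + (ẋ₀/ω)·sinh(ωT) ⇒ p·(1 − cosh) = x(T) − x₀·cosh − (ẋ₀/ω)·sinh
numerator   = 0.1183 − (0.0582)·1.844846 − (0.0439/3.3126)·1.550309 = -0.009615
denominator = 1 − 1.844846 = -0.844846
p = -0.009615 / -0.844846 = 0.0114

p = 0.0114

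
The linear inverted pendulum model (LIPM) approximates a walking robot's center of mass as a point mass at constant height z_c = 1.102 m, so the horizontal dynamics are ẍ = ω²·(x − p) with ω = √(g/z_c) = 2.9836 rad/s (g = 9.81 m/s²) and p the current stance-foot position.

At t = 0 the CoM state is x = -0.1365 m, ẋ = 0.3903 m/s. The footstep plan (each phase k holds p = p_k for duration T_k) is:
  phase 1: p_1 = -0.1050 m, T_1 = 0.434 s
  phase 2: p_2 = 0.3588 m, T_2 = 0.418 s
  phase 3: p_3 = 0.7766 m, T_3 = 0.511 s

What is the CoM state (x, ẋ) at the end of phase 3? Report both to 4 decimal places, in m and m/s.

phase 1: p=-0.1050, T=0.434, ωT=1.294882, cosh=1.962248, sinh=1.688318; start (x,ẋ)=(-0.136500, 0.390300) → end (x,ẋ)=(0.054047, 0.607192)
phase 2: p=0.3588, T=0.418, ωT=1.247145, cosh=1.883858, sinh=1.596534; start (x,ẋ)=(0.054047, 0.607192) → end (x,ẋ)=(0.109598, -0.307805)
phase 3: p=0.7766, T=0.511, ωT=1.524620, cosh=2.405550, sinh=2.187846; start (x,ẋ)=(0.109598, -0.307805) → end (x,ẋ)=(-1.053616, -5.094397)

x = -1.0536, ẋ = -5.0944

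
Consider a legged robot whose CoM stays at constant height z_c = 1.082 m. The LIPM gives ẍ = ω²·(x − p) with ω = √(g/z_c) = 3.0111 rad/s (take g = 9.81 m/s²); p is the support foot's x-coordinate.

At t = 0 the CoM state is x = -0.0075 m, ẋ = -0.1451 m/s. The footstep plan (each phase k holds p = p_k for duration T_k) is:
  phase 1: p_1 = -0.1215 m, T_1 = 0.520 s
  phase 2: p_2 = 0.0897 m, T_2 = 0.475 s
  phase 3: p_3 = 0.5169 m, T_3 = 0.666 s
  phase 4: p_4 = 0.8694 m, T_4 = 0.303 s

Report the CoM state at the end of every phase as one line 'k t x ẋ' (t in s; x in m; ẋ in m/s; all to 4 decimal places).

phase 1: p=-0.1215, T=0.520, ωT=1.565772, cosh=2.497648, sinh=2.288721; start (x,ẋ)=(-0.007500, -0.145100) → end (x,ẋ)=(0.052942, 0.423230)
phase 2: p=0.0897, T=0.475, ωT=1.430272, cosh=2.209541, sinh=1.970297; start (x,ẋ)=(0.052942, 0.423230) → end (x,ẋ)=(0.285420, 0.717068)
phase 3: p=0.5169, T=0.666, ωT=2.005393, cosh=3.781809, sinh=3.647201; start (x,ẋ)=(0.285420, 0.717068) → end (x,ẋ)=(0.510038, 0.169684)
phase 4: p=0.8694, T=0.303, ωT=0.912363, cosh=1.445887, sinh=1.044313; start (x,ẋ)=(0.510038, 0.169684) → end (x,ẋ)=(0.408653, -0.884681)

1 0.5200 0.0529 0.4232
2 0.9950 0.2854 0.7171
3 1.6610 0.5100 0.1697
4 1.9640 0.4087 -0.8847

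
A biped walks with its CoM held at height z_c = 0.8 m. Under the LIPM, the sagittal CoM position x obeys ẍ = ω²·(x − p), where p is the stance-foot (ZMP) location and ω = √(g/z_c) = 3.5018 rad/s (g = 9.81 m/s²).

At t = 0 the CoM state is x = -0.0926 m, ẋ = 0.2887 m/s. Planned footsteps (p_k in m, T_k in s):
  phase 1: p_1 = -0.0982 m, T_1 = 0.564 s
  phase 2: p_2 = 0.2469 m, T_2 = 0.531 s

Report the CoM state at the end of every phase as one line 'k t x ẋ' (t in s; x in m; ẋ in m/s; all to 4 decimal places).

phase 1: p=-0.0982, T=0.564, ωT=1.975015, cosh=3.672744, sinh=3.533985; start (x,ẋ)=(-0.092600, 0.288700) → end (x,ẋ)=(0.213721, 1.129623)
phase 2: p=0.2469, T=0.531, ωT=1.859456, cosh=3.288000, sinh=3.132242; start (x,ẋ)=(0.213721, 1.129623) → end (x,ẋ)=(1.148217, 3.350274)

1 0.5640 0.2137 1.1296
2 1.0950 1.1482 3.3503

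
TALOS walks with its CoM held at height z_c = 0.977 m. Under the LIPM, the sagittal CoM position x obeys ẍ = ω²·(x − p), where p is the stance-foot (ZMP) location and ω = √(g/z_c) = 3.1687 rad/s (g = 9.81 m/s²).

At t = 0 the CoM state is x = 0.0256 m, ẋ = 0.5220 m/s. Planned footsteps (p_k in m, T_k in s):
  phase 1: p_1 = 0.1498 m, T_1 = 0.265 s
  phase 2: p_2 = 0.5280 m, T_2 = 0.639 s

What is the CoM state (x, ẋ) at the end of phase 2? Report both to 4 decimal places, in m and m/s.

phase 1: p=0.1498, T=0.265, ωT=0.839705, cosh=1.373761, sinh=0.941924; start (x,ẋ)=(0.025600, 0.522000) → end (x,ẋ)=(0.134348, 0.346407)
phase 2: p=0.5280, T=0.639, ωT=2.024799, cosh=3.853305, sinh=3.721285; start (x,ẋ)=(0.134348, 0.346407) → end (x,ẋ)=(-0.582045, -3.306991)

x = -0.5820, ẋ = -3.3070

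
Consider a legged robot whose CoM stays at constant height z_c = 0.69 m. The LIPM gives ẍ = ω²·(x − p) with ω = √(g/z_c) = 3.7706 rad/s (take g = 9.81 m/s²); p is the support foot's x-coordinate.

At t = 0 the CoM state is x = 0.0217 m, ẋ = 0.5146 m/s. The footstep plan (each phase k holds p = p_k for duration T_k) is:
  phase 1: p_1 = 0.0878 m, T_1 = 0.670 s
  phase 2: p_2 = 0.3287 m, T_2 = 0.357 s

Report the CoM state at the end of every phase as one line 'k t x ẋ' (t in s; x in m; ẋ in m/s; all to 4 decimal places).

phase 1: p=0.0878, T=0.670, ωT=2.526302, cosh=6.293562, sinh=6.213607; start (x,ẋ)=(0.021700, 0.514600) → end (x,ẋ)=(0.519810, 1.690008)
phase 2: p=0.3287, T=0.357, ωT=1.346104, cosh=2.051340, sinh=1.791087; start (x,ẋ)=(0.519810, 1.690008) → end (x,ẋ)=(1.523508, 4.757435)

1 0.6700 0.5198 1.6900
2 1.0270 1.5235 4.7574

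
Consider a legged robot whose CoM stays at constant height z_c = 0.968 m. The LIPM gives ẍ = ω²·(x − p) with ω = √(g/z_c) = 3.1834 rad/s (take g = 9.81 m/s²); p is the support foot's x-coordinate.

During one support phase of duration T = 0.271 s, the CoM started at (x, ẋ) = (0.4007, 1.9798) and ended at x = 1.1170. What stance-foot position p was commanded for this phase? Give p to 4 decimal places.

p = 0.1210

ωT = 3.1834·0.271 = 0.862701; cosh(ωT) = 1.395787, sinh(ωT) = 0.973766
x(T) = p + (x₀−p)·cosh(ωT) + (ẋ₀/ω)·sinh(ωT) ⇒ p·(1 − cosh) = x(T) − x₀·cosh − (ẋ₀/ω)·sinh
numerator   = 1.1170 − (0.4007)·1.395787 − (1.9798/3.1834)·0.973766 = -0.047890
denominator = 1 − 1.395787 = -0.395787
p = -0.047890 / -0.395787 = 0.1210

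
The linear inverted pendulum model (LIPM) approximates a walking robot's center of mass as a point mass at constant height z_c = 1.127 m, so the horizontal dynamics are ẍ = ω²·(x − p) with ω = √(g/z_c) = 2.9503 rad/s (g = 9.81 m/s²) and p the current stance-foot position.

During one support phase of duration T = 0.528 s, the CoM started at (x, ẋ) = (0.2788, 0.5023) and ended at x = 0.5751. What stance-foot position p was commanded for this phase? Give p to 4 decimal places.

ωT = 2.9503·0.528 = 1.557758; cosh(ωT) = 2.479387, sinh(ωT) = 2.268779
x(T) = p + (x₀−p)·cosh(ωT) + (ẋ₀/ω)·sinh(ωT) ⇒ p·(1 − cosh) = x(T) − x₀·cosh − (ẋ₀/ω)·sinh
numerator   = 0.5751 − (0.2788)·2.479387 − (0.5023/2.9503)·2.268779 = -0.502421
denominator = 1 − 2.479387 = -1.479387
p = -0.502421 / -1.479387 = 0.3396

p = 0.3396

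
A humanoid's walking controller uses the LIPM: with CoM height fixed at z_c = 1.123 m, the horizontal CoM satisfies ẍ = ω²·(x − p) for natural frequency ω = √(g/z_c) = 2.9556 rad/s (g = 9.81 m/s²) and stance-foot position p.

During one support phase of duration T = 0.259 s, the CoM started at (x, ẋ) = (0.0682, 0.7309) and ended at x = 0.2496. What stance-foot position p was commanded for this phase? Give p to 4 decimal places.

ωT = 2.9556·0.259 = 0.765500; cosh(ωT) = 1.307586, sinh(ωT) = 0.842484
x(T) = p + (x₀−p)·cosh(ωT) + (ẋ₀/ω)·sinh(ωT) ⇒ p·(1 − cosh) = x(T) − x₀·cosh − (ẋ₀/ω)·sinh
numerator   = 0.2496 − (0.0682)·1.307586 − (0.7309/2.9556)·0.842484 = -0.047918
denominator = 1 − 1.307586 = -0.307586
p = -0.047918 / -0.307586 = 0.1558

p = 0.1558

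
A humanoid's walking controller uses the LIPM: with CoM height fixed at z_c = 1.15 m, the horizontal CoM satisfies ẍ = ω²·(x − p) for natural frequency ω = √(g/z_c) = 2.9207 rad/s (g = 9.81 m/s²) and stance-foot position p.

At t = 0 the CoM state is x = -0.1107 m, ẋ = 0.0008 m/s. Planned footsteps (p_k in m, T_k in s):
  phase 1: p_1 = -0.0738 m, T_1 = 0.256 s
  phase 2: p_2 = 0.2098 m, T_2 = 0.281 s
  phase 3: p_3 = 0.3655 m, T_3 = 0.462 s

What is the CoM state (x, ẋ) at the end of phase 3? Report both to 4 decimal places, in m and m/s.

x = -1.5528, ẋ = -5.3844

phase 1: p=-0.0738, T=0.256, ωT=0.747699, cosh=1.292795, sinh=0.819340; start (x,ẋ)=(-0.110700, 0.000800) → end (x,ẋ)=(-0.121280, -0.087269)
phase 2: p=0.2098, T=0.281, ωT=0.820717, cosh=1.356122, sinh=0.916006; start (x,ẋ)=(-0.121280, -0.087269) → end (x,ẋ)=(-0.266554, -1.004111)
phase 3: p=0.3655, T=0.462, ωT=1.349363, cosh=2.057188, sinh=1.797783; start (x,ẋ)=(-0.266554, -1.004111) → end (x,ẋ)=(-1.552816, -5.384426)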